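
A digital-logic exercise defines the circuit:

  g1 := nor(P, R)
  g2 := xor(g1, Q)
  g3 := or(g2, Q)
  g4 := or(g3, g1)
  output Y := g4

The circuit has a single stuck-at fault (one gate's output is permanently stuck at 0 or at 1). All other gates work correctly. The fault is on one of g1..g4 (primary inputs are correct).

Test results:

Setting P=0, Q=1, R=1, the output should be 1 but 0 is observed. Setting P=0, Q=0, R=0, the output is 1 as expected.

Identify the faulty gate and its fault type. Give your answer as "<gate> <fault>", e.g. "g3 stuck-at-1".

g3 stuck-at-0

Fault-free values for test 1 (P=0, Q=1, R=1): g1=0, g2=1, g3=1, g4=1, giving Y=1. Observed 0.
Test 1: faults giving observed 0 are {g3 stuck-at-0, g4 stuck-at-0}.
Test 2 (P=0, Q=0, R=0): fault-free g1=1, g2=1, g3=1, g4=1 → 1; observed 1. Eliminates g4 stuck-at-0.
Only g3 stuck-at-0 is consistent with every test.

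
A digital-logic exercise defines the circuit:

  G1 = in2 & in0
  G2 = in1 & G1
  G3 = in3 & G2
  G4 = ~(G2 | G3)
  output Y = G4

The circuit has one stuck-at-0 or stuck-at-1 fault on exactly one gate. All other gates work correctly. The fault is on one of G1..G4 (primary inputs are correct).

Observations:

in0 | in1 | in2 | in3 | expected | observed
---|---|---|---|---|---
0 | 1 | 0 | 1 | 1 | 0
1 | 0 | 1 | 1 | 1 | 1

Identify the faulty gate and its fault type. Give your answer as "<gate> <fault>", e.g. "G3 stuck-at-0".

G1 stuck-at-1

Fault-free values for test 1 (in0=0, in1=1, in2=0, in3=1): G1=0, G2=0, G3=0, G4=1, giving Y=1. Observed 0.
Test 1: faults giving observed 0 are {G1 stuck-at-1, G2 stuck-at-1, G3 stuck-at-1, G4 stuck-at-0}.
Test 2 (in0=1, in1=0, in2=1, in3=1): fault-free G1=1, G2=0, G3=0, G4=1 → 1; observed 1. Eliminates G2 stuck-at-1, G3 stuck-at-1, G4 stuck-at-0.
Only G1 stuck-at-1 is consistent with every test.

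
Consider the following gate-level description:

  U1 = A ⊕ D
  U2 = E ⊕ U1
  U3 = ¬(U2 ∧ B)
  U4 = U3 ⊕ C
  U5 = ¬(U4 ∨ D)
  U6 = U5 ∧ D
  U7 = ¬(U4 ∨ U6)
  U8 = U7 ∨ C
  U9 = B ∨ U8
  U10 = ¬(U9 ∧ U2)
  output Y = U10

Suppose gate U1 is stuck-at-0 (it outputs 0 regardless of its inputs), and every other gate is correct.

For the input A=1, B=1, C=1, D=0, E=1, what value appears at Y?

Propagate with U1 forced: U1=0 [stuck-at-0], U2=1, U3=0, U4=1, U5=0, U6=0, U7=0, U8=1, U9=1, U10=0.
So Y = 0. (Without the fault it would be 1.)

0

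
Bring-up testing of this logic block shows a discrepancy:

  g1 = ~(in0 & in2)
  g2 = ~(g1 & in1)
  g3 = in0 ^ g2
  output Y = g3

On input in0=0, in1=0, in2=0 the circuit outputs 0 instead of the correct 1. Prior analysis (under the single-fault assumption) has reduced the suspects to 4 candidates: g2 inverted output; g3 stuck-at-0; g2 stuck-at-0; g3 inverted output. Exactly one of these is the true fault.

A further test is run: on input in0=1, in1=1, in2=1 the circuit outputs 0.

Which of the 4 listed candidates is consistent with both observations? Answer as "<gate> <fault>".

Evaluate each candidate on input in0=1, in1=1, in2=1:
  g2 inverted output: g1=0, g2=0 [inverted output], g3=1 → 1 — eliminated
  g3 stuck-at-0: g1=0, g2=1, g3=0 [stuck-at-0] → 0 — matches
  g2 stuck-at-0: g1=0, g2=0 [stuck-at-0], g3=1 → 1 — eliminated
  g3 inverted output: g1=0, g2=1, g3=1 [inverted output] → 1 — eliminated
Only g3 stuck-at-0 reproduces the observed 0.

g3 stuck-at-0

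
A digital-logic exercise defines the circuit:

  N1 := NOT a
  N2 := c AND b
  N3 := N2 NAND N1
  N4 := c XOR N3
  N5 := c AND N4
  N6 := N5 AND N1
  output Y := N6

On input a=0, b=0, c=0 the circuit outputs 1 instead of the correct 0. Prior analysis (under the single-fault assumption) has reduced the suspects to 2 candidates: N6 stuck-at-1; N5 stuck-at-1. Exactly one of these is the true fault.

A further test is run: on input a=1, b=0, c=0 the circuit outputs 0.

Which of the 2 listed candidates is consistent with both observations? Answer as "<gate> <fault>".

N5 stuck-at-1

Evaluate each candidate on input a=1, b=0, c=0:
  N6 stuck-at-1: N1=0, N2=0, N3=1, N4=1, N5=0, N6=1 [stuck-at-1] → 1 — eliminated
  N5 stuck-at-1: N1=0, N2=0, N3=1, N4=1, N5=1 [stuck-at-1], N6=0 → 0 — matches
Only N5 stuck-at-1 reproduces the observed 0.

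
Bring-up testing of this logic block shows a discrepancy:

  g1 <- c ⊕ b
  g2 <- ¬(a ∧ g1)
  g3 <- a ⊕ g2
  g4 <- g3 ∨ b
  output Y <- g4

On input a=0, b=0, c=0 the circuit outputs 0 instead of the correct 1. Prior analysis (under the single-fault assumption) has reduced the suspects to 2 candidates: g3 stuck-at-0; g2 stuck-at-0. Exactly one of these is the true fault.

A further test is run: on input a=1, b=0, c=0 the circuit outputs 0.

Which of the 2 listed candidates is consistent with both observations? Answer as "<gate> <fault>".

g3 stuck-at-0

Evaluate each candidate on input a=1, b=0, c=0:
  g3 stuck-at-0: g1=0, g2=1, g3=0 [stuck-at-0], g4=0 → 0 — matches
  g2 stuck-at-0: g1=0, g2=0 [stuck-at-0], g3=1, g4=1 → 1 — eliminated
Only g3 stuck-at-0 reproduces the observed 0.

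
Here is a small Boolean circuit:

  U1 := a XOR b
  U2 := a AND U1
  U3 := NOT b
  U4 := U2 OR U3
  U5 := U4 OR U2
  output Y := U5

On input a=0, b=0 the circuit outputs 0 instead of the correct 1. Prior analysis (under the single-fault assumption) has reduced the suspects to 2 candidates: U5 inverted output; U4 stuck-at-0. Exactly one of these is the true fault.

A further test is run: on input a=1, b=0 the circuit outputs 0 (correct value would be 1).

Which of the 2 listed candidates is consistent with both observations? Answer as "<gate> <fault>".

Evaluate each candidate on input a=1, b=0:
  U5 inverted output: U1=1, U2=1, U3=1, U4=1, U5=0 [inverted output] → 0 — matches
  U4 stuck-at-0: U1=1, U2=1, U3=1, U4=0 [stuck-at-0], U5=1 → 1 — eliminated
Only U5 inverted output reproduces the observed 0.

U5 inverted output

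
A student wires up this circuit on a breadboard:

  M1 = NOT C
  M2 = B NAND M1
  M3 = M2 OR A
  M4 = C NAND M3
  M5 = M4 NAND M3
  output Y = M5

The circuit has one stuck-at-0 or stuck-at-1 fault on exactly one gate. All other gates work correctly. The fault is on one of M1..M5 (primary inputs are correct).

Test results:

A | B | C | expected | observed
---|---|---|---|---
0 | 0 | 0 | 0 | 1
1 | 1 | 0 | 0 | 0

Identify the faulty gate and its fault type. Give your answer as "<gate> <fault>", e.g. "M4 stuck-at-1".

M2 stuck-at-0

Fault-free values for test 1 (A=0, B=0, C=0): M1=1, M2=1, M3=1, M4=1, M5=0, giving Y=0. Observed 1.
Test 1: faults giving observed 1 are {M2 stuck-at-0, M3 stuck-at-0, M4 stuck-at-0, M5 stuck-at-1}.
Test 2 (A=1, B=1, C=0): fault-free M1=1, M2=0, M3=1, M4=1, M5=0 → 0; observed 0. Eliminates M3 stuck-at-0, M4 stuck-at-0, M5 stuck-at-1.
Only M2 stuck-at-0 is consistent with every test.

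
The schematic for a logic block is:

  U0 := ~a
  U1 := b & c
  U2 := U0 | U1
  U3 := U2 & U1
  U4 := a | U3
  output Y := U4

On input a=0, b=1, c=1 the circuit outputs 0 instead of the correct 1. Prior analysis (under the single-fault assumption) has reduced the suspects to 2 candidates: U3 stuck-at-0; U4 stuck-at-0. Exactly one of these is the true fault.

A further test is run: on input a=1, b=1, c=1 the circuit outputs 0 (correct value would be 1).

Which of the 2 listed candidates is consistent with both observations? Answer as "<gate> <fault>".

Evaluate each candidate on input a=1, b=1, c=1:
  U3 stuck-at-0: U0=0, U1=1, U2=1, U3=0 [stuck-at-0], U4=1 → 1 — eliminated
  U4 stuck-at-0: U0=0, U1=1, U2=1, U3=1, U4=0 [stuck-at-0] → 0 — matches
Only U4 stuck-at-0 reproduces the observed 0.

U4 stuck-at-0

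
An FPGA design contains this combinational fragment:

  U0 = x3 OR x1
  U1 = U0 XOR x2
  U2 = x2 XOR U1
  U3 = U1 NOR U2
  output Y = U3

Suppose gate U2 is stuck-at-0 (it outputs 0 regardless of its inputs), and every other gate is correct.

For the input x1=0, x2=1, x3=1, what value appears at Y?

1

Propagate with U2 forced: U0=1, U1=0, U2=0 [stuck-at-0], U3=1.
So Y = 1. (Without the fault it would be 0.)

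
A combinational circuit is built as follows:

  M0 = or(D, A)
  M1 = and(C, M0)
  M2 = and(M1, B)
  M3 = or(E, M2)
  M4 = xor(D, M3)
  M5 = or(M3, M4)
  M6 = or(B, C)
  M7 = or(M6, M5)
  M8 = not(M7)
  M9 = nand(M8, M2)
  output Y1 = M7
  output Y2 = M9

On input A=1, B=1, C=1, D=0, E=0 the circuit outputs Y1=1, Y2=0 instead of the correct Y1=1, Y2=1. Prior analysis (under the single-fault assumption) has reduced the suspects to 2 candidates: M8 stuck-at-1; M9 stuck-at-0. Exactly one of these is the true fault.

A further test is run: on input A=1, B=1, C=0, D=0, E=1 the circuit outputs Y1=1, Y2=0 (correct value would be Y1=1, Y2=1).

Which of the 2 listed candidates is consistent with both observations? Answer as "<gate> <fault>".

Evaluate each candidate on input A=1, B=1, C=0, D=0, E=1:
  M8 stuck-at-1: M0=1, M1=0, M2=0, M3=1, M4=1, M5=1, M6=1, M7=1, M8=1 [stuck-at-1], M9=1 → Y1=1, Y2=1 — eliminated
  M9 stuck-at-0: M0=1, M1=0, M2=0, M3=1, M4=1, M5=1, M6=1, M7=1, M8=0, M9=0 [stuck-at-0] → Y1=1, Y2=0 — matches
Only M9 stuck-at-0 reproduces the observed Y1=1, Y2=0.

M9 stuck-at-0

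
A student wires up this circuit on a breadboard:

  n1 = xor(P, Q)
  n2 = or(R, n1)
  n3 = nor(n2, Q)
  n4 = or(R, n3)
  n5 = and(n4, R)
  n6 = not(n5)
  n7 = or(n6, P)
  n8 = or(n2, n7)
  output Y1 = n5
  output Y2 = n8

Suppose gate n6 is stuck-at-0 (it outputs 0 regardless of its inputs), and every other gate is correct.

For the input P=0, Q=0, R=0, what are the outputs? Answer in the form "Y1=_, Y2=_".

Y1=0, Y2=0

Propagate with n6 forced: n1=0, n2=0, n3=1, n4=1, n5=0, n6=0 [stuck-at-0], n7=0, n8=0.
So the outputs are Y1=0, Y2=0. (Without the fault they would be Y1=0, Y2=1.)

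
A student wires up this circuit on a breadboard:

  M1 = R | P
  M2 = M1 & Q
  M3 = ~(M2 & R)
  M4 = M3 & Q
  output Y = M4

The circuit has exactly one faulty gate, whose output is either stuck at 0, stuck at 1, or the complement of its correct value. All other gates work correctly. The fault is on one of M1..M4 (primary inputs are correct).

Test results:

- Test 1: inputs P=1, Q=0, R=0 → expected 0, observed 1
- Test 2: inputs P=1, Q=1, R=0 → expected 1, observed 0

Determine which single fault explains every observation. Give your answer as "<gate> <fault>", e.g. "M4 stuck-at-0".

Fault-free values for test 1 (P=1, Q=0, R=0): M1=1, M2=0, M3=1, M4=0, giving Y=0. Observed 1.
Test 1: faults giving observed 1 are {M4 stuck-at-1, M4 inverted output}.
Test 2 (P=1, Q=1, R=0): fault-free M1=1, M2=1, M3=1, M4=1 → 1; observed 0. Eliminates M4 stuck-at-1.
Only M4 inverted output is consistent with every test.

M4 inverted output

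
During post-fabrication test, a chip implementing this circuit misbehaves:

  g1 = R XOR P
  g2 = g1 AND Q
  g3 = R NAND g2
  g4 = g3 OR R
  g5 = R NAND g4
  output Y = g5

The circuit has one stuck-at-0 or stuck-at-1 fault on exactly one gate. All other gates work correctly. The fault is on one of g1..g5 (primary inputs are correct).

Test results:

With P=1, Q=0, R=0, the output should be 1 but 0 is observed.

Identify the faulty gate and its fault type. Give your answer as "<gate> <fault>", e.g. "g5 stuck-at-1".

g5 stuck-at-0

Fault-free values for test 1 (P=1, Q=0, R=0): g1=1, g2=0, g3=1, g4=1, g5=1, giving Y=1. Observed 0.
Test 1: faults giving observed 0 are {g5 stuck-at-0}.
Only g5 stuck-at-0 is consistent with every test.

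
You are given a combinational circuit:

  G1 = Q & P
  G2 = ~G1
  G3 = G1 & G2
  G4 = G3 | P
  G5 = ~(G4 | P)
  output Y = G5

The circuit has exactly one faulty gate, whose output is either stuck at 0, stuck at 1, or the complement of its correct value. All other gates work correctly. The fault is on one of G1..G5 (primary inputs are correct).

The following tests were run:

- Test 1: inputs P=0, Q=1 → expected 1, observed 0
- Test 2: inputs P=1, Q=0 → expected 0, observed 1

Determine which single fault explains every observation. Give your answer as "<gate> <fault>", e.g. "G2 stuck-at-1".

G5 inverted output

Fault-free values for test 1 (P=0, Q=1): G1=0, G2=1, G3=0, G4=0, G5=1, giving Y=1. Observed 0.
Test 1: faults giving observed 0 are {G3 stuck-at-1, G3 inverted output, G4 stuck-at-1, G4 inverted output, G5 stuck-at-0, G5 inverted output}.
Test 2 (P=1, Q=0): fault-free G1=0, G2=1, G3=0, G4=1, G5=0 → 0; observed 1. Eliminates G3 stuck-at-1, G3 inverted output, G4 stuck-at-1, G4 inverted output, G5 stuck-at-0.
Only G5 inverted output is consistent with every test.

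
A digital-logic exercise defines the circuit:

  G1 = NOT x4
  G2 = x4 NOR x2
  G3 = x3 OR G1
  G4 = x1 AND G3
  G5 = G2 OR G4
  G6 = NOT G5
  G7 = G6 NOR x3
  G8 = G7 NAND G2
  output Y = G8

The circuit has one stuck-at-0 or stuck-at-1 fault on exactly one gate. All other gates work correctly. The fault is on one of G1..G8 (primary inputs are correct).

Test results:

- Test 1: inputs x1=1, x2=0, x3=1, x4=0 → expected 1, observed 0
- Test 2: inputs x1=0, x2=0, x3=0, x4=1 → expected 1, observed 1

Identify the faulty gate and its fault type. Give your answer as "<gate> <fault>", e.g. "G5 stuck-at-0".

Fault-free values for test 1 (x1=1, x2=0, x3=1, x4=0): G1=1, G2=1, G3=1, G4=1, G5=1, G6=0, G7=0, G8=1, giving Y=1. Observed 0.
Test 1: faults giving observed 0 are {G7 stuck-at-1, G8 stuck-at-0}.
Test 2 (x1=0, x2=0, x3=0, x4=1): fault-free G1=0, G2=0, G3=0, G4=0, G5=0, G6=1, G7=0, G8=1 → 1; observed 1. Eliminates G8 stuck-at-0.
Only G7 stuck-at-1 is consistent with every test.

G7 stuck-at-1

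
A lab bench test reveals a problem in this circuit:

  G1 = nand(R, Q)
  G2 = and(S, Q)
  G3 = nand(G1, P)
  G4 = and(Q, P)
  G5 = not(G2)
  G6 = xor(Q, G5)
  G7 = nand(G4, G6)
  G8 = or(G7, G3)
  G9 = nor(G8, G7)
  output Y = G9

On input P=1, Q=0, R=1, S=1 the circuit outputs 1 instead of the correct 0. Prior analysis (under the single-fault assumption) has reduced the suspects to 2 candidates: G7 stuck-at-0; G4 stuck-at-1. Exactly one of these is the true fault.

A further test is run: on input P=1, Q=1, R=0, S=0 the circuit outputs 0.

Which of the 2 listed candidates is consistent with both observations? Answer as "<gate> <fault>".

G4 stuck-at-1

Evaluate each candidate on input P=1, Q=1, R=0, S=0:
  G7 stuck-at-0: G1=1, G2=0, G3=0, G4=1, G5=1, G6=0, G7=0 [stuck-at-0], G8=0, G9=1 → 1 — eliminated
  G4 stuck-at-1: G1=1, G2=0, G3=0, G4=1 [stuck-at-1], G5=1, G6=0, G7=1, G8=1, G9=0 → 0 — matches
Only G4 stuck-at-1 reproduces the observed 0.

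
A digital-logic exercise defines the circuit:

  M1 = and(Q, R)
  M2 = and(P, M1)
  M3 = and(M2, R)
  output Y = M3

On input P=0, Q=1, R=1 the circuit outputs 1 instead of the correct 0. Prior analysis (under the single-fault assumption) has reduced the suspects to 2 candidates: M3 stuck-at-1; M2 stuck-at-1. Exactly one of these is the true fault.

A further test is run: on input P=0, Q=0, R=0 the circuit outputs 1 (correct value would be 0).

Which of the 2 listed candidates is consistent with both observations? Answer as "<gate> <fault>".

M3 stuck-at-1

Evaluate each candidate on input P=0, Q=0, R=0:
  M3 stuck-at-1: M1=0, M2=0, M3=1 [stuck-at-1] → 1 — matches
  M2 stuck-at-1: M1=0, M2=1 [stuck-at-1], M3=0 → 0 — eliminated
Only M3 stuck-at-1 reproduces the observed 1.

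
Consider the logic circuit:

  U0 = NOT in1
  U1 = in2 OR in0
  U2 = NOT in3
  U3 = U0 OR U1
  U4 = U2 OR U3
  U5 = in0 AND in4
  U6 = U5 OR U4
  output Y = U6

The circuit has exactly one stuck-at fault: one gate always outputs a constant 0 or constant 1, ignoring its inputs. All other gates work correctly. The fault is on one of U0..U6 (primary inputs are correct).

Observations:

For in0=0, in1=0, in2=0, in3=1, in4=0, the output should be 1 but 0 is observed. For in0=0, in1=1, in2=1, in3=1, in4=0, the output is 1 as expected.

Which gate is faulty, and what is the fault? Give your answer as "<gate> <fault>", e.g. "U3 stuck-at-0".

Fault-free values for test 1 (in0=0, in1=0, in2=0, in3=1, in4=0): U0=1, U1=0, U2=0, U3=1, U4=1, U5=0, U6=1, giving Y=1. Observed 0.
Test 1: faults giving observed 0 are {U0 stuck-at-0, U3 stuck-at-0, U4 stuck-at-0, U6 stuck-at-0}.
Test 2 (in0=0, in1=1, in2=1, in3=1, in4=0): fault-free U0=0, U1=1, U2=0, U3=1, U4=1, U5=0, U6=1 → 1; observed 1. Eliminates U3 stuck-at-0, U4 stuck-at-0, U6 stuck-at-0.
Only U0 stuck-at-0 is consistent with every test.

U0 stuck-at-0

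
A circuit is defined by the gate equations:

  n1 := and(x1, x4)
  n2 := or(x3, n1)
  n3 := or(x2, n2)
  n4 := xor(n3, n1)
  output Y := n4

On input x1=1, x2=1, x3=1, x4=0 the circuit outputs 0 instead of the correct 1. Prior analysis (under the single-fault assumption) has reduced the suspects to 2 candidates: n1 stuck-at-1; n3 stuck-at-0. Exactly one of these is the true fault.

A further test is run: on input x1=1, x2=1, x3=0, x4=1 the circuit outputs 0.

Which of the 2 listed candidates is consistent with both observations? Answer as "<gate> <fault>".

n1 stuck-at-1

Evaluate each candidate on input x1=1, x2=1, x3=0, x4=1:
  n1 stuck-at-1: n1=1 [stuck-at-1], n2=1, n3=1, n4=0 → 0 — matches
  n3 stuck-at-0: n1=1, n2=1, n3=0 [stuck-at-0], n4=1 → 1 — eliminated
Only n1 stuck-at-1 reproduces the observed 0.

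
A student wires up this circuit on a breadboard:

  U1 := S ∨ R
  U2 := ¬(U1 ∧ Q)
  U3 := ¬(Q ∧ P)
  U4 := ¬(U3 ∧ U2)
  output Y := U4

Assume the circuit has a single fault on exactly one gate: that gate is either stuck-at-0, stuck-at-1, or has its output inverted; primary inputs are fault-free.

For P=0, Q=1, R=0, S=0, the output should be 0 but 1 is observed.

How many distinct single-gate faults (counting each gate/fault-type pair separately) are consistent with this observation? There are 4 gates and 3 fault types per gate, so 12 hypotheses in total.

Fault-free: U1=0, U2=1, U3=1, U4=0 → 0. Observed 1.
  U1 stuck-at-0: output 0 ✗
  U1 stuck-at-1: output 1 ✓
  U1 inverted output: output 1 ✓
  U2 stuck-at-0: output 1 ✓
  U2 stuck-at-1: output 0 ✗
  U2 inverted output: output 1 ✓
  U3 stuck-at-0: output 1 ✓
  U3 stuck-at-1: output 0 ✗
  U3 inverted output: output 1 ✓
  U4 stuck-at-0: output 0 ✗
  U4 stuck-at-1: output 1 ✓
  U4 inverted output: output 1 ✓
Consistent faults: {U1 stuck-at-1, U1 inverted output, U2 stuck-at-0, U2 inverted output, U3 stuck-at-0, U3 inverted output, U4 stuck-at-1, U4 inverted output} — 8 in all.

8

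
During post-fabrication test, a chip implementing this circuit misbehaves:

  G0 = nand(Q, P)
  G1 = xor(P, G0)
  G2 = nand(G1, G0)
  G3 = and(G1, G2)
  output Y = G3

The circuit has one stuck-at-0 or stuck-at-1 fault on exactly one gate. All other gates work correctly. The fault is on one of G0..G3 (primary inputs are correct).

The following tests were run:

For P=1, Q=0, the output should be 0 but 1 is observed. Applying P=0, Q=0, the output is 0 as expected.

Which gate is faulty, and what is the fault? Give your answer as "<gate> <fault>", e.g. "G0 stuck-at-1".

G0 stuck-at-0

Fault-free values for test 1 (P=1, Q=0): G0=1, G1=0, G2=1, G3=0, giving Y=0. Observed 1.
Test 1: faults giving observed 1 are {G0 stuck-at-0, G3 stuck-at-1}.
Test 2 (P=0, Q=0): fault-free G0=1, G1=1, G2=0, G3=0 → 0; observed 0. Eliminates G3 stuck-at-1.
Only G0 stuck-at-0 is consistent with every test.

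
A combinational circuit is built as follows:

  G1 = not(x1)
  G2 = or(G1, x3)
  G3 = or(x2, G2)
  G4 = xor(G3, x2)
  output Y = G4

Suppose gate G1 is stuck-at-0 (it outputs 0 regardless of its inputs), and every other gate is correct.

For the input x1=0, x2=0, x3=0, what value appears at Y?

Propagate with G1 forced: G1=0 [stuck-at-0], G2=0, G3=0, G4=0.
So Y = 0. (Without the fault it would be 1.)

0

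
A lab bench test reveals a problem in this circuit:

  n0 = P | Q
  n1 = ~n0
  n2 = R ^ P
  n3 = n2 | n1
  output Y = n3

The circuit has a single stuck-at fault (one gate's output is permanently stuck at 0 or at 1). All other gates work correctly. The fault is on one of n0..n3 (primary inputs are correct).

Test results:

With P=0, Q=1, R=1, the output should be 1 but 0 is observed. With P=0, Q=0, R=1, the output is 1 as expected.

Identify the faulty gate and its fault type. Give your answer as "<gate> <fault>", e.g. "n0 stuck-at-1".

n2 stuck-at-0

Fault-free values for test 1 (P=0, Q=1, R=1): n0=1, n1=0, n2=1, n3=1, giving Y=1. Observed 0.
Test 1: faults giving observed 0 are {n2 stuck-at-0, n3 stuck-at-0}.
Test 2 (P=0, Q=0, R=1): fault-free n0=0, n1=1, n2=1, n3=1 → 1; observed 1. Eliminates n3 stuck-at-0.
Only n2 stuck-at-0 is consistent with every test.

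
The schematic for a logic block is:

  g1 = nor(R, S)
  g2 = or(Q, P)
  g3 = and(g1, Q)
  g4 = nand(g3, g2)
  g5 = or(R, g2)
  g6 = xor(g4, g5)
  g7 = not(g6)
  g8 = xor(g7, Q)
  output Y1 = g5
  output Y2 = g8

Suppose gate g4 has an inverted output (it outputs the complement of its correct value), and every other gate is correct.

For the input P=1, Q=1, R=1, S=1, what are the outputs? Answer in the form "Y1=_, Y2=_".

Y1=1, Y2=1

Propagate with g4 forced: g1=0, g2=1, g3=0, g4=0 [inverted output], g5=1, g6=1, g7=0, g8=1.
So the outputs are Y1=1, Y2=1. (Without the fault they would be Y1=1, Y2=0.)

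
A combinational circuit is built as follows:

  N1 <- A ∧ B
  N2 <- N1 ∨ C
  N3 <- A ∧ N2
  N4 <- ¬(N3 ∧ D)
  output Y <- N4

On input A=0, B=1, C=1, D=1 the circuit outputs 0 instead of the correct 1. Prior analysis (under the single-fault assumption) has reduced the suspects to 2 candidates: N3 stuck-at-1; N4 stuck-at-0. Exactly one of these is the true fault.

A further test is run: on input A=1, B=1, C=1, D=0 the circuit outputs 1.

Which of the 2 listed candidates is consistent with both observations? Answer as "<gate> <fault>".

Evaluate each candidate on input A=1, B=1, C=1, D=0:
  N3 stuck-at-1: N1=1, N2=1, N3=1 [stuck-at-1], N4=1 → 1 — matches
  N4 stuck-at-0: N1=1, N2=1, N3=1, N4=0 [stuck-at-0] → 0 — eliminated
Only N3 stuck-at-1 reproduces the observed 1.

N3 stuck-at-1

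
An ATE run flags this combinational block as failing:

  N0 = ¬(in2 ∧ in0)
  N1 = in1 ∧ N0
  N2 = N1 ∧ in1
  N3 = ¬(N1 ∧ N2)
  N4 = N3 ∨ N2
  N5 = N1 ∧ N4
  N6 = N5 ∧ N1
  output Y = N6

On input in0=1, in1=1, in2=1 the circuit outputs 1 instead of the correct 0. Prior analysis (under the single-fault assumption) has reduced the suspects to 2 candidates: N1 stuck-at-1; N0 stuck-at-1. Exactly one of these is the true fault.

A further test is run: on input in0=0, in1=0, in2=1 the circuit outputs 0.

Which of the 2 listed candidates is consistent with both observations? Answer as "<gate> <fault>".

N0 stuck-at-1

Evaluate each candidate on input in0=0, in1=0, in2=1:
  N1 stuck-at-1: N0=1, N1=1 [stuck-at-1], N2=0, N3=1, N4=1, N5=1, N6=1 → 1 — eliminated
  N0 stuck-at-1: N0=1 [stuck-at-1], N1=0, N2=0, N3=1, N4=1, N5=0, N6=0 → 0 — matches
Only N0 stuck-at-1 reproduces the observed 0.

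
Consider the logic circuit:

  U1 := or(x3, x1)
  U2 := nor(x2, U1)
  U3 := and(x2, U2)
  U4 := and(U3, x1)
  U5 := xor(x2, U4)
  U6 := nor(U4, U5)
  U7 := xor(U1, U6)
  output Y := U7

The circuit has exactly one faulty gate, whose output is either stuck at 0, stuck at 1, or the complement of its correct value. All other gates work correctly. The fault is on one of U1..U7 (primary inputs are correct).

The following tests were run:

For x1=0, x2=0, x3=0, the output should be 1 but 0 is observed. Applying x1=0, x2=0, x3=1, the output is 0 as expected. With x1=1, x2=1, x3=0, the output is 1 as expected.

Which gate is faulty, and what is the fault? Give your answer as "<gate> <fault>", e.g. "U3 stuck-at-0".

Fault-free values for test 1 (x1=0, x2=0, x3=0): U1=0, U2=1, U3=0, U4=0, U5=0, U6=1, U7=1, giving Y=1. Observed 0.
Test 1: faults giving observed 0 are {U1 stuck-at-1, U1 inverted output, U4 stuck-at-1, U4 inverted output, U5 stuck-at-1, U5 inverted output, U6 stuck-at-0, U6 inverted output, U7 stuck-at-0, U7 inverted output}.
Test 2 (x1=0, x2=0, x3=1): fault-free U1=1, U2=0, U3=0, U4=0, U5=0, U6=1, U7=0 → 0; observed 0. Eliminates U1 inverted output, U4 stuck-at-1, U4 inverted output, U5 stuck-at-1, U5 inverted output, U6 stuck-at-0, U6 inverted output, U7 inverted output.
Test 3 (x1=1, x2=1, x3=0): fault-free U1=1, U2=0, U3=0, U4=0, U5=1, U6=0, U7=1 → 1; observed 1. Eliminates U7 stuck-at-0.
Only U1 stuck-at-1 is consistent with every test.

U1 stuck-at-1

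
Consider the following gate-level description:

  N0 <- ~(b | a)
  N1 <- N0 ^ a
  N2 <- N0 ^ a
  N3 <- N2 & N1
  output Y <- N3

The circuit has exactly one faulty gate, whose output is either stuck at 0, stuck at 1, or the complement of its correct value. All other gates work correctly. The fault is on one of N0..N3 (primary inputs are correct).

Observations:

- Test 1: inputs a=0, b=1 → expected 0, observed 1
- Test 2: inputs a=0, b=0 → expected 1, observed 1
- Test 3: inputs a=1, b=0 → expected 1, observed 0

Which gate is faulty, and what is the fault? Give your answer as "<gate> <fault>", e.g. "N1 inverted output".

N0 stuck-at-1

Fault-free values for test 1 (a=0, b=1): N0=0, N1=0, N2=0, N3=0, giving Y=0. Observed 1.
Test 1: faults giving observed 1 are {N0 stuck-at-1, N0 inverted output, N3 stuck-at-1, N3 inverted output}.
Test 2 (a=0, b=0): fault-free N0=1, N1=1, N2=1, N3=1 → 1; observed 1. Eliminates N0 inverted output, N3 inverted output.
Test 3 (a=1, b=0): fault-free N0=0, N1=1, N2=1, N3=1 → 1; observed 0. Eliminates N3 stuck-at-1.
Only N0 stuck-at-1 is consistent with every test.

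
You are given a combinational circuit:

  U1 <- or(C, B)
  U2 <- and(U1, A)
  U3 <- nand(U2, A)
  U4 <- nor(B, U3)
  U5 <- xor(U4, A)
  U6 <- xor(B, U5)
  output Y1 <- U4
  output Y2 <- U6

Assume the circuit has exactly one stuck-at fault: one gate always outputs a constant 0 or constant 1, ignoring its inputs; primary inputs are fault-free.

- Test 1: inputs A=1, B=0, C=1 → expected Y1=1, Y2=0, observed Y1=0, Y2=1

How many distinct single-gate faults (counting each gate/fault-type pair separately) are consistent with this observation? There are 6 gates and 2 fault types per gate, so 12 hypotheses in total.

Fault-free: U1=1, U2=1, U3=0, U4=1, U5=0, U6=0 → Y1=1, Y2=0. Observed Y1=0, Y2=1.
  U1 stuck-at-0: output Y1=0, Y2=1 ✓
  U1 stuck-at-1: output Y1=1, Y2=0 ✗
  U2 stuck-at-0: output Y1=0, Y2=1 ✓
  U2 stuck-at-1: output Y1=1, Y2=0 ✗
  U3 stuck-at-0: output Y1=1, Y2=0 ✗
  U3 stuck-at-1: output Y1=0, Y2=1 ✓
  U4 stuck-at-0: output Y1=0, Y2=1 ✓
  U4 stuck-at-1: output Y1=1, Y2=0 ✗
  U5 stuck-at-0: output Y1=1, Y2=0 ✗
  U5 stuck-at-1: output Y1=1, Y2=1 ✗
  U6 stuck-at-0: output Y1=1, Y2=0 ✗
  U6 stuck-at-1: output Y1=1, Y2=1 ✗
Consistent faults: {U1 stuck-at-0, U2 stuck-at-0, U3 stuck-at-1, U4 stuck-at-0} — 4 in all.

4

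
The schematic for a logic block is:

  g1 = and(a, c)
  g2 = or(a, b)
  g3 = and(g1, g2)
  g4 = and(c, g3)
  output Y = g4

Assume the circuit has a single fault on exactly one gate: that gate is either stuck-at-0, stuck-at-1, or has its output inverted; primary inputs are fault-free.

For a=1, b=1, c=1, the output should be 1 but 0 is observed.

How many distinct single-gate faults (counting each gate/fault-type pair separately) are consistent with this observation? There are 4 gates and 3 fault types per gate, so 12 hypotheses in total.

Fault-free: g1=1, g2=1, g3=1, g4=1 → 1. Observed 0.
  g1 stuck-at-0: output 0 ✓
  g1 stuck-at-1: output 1 ✗
  g1 inverted output: output 0 ✓
  g2 stuck-at-0: output 0 ✓
  g2 stuck-at-1: output 1 ✗
  g2 inverted output: output 0 ✓
  g3 stuck-at-0: output 0 ✓
  g3 stuck-at-1: output 1 ✗
  g3 inverted output: output 0 ✓
  g4 stuck-at-0: output 0 ✓
  g4 stuck-at-1: output 1 ✗
  g4 inverted output: output 0 ✓
Consistent faults: {g1 stuck-at-0, g1 inverted output, g2 stuck-at-0, g2 inverted output, g3 stuck-at-0, g3 inverted output, g4 stuck-at-0, g4 inverted output} — 8 in all.

8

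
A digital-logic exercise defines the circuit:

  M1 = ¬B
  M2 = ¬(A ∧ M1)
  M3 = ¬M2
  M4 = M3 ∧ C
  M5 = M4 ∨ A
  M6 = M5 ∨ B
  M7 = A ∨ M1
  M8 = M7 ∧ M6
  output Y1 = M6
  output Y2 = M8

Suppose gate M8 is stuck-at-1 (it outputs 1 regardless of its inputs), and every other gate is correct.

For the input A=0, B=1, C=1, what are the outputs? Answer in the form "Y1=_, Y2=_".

Y1=1, Y2=1

Propagate with M8 forced: M1=0, M2=1, M3=0, M4=0, M5=0, M6=1, M7=0, M8=1 [stuck-at-1].
So the outputs are Y1=1, Y2=1. (Without the fault they would be Y1=1, Y2=0.)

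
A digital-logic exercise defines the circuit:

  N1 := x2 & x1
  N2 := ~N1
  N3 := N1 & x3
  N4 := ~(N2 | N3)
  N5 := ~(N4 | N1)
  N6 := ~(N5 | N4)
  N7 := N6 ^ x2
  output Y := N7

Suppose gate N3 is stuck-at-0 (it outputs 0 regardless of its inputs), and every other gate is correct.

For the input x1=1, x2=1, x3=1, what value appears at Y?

1

Propagate with N3 forced: N1=1, N2=0, N3=0 [stuck-at-0], N4=1, N5=0, N6=0, N7=1.
So Y = 1. (Without the fault it would be 0.)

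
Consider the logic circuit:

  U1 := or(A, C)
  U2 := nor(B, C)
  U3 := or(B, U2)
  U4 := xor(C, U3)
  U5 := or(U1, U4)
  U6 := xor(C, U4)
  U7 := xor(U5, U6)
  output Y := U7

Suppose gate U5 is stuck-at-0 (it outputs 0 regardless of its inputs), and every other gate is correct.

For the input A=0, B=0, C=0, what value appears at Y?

1

Propagate with U5 forced: U1=0, U2=1, U3=1, U4=1, U5=0 [stuck-at-0], U6=1, U7=1.
So Y = 1. (Without the fault it would be 0.)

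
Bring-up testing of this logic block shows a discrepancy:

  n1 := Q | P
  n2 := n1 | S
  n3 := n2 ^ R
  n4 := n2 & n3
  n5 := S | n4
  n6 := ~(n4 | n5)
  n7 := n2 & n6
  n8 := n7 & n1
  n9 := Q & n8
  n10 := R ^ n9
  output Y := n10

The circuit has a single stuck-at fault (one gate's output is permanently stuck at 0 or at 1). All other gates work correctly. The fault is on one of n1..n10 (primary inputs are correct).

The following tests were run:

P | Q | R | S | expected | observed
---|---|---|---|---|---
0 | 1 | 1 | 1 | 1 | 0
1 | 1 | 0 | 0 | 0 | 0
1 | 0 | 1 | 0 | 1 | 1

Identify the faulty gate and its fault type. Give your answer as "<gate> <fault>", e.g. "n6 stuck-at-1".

n5 stuck-at-0

Fault-free values for test 1 (P=0, Q=1, R=1, S=1): n1=1, n2=1, n3=0, n4=0, n5=1, n6=0, n7=0, n8=0, n9=0, n10=1, giving Y=1. Observed 0.
Test 1: faults giving observed 0 are {n5 stuck-at-0, n6 stuck-at-1, n7 stuck-at-1, n8 stuck-at-1, n9 stuck-at-1, n10 stuck-at-0}.
Test 2 (P=1, Q=1, R=0, S=0): fault-free n1=1, n2=1, n3=1, n4=1, n5=1, n6=0, n7=0, n8=0, n9=0, n10=0 → 0; observed 0. Eliminates n6 stuck-at-1, n7 stuck-at-1, n8 stuck-at-1, n9 stuck-at-1.
Test 3 (P=1, Q=0, R=1, S=0): fault-free n1=1, n2=1, n3=0, n4=0, n5=0, n6=1, n7=1, n8=1, n9=0, n10=1 → 1; observed 1. Eliminates n10 stuck-at-0.
Only n5 stuck-at-0 is consistent with every test.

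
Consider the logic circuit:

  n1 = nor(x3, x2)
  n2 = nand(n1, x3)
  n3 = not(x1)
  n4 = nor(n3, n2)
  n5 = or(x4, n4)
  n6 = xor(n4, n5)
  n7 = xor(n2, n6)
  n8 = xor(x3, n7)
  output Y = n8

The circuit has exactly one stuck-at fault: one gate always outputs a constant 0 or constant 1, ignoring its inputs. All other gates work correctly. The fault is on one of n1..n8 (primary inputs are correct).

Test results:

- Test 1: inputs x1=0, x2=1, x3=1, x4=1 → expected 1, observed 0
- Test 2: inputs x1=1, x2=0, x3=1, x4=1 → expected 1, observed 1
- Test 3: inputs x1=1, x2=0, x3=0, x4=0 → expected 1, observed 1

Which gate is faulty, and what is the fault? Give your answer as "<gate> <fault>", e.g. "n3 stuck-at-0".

n1 stuck-at-1

Fault-free values for test 1 (x1=0, x2=1, x3=1, x4=1): n1=0, n2=1, n3=1, n4=0, n5=1, n6=1, n7=0, n8=1, giving Y=1. Observed 0.
Test 1: faults giving observed 0 are {n1 stuck-at-1, n2 stuck-at-0, n4 stuck-at-1, n5 stuck-at-0, n6 stuck-at-0, n7 stuck-at-1, n8 stuck-at-0}.
Test 2 (x1=1, x2=0, x3=1, x4=1): fault-free n1=0, n2=1, n3=0, n4=0, n5=1, n6=1, n7=0, n8=1 → 1; observed 1. Eliminates n4 stuck-at-1, n5 stuck-at-0, n6 stuck-at-0, n7 stuck-at-1, n8 stuck-at-0.
Test 3 (x1=1, x2=0, x3=0, x4=0): fault-free n1=1, n2=1, n3=0, n4=0, n5=0, n6=0, n7=1, n8=1 → 1; observed 1. Eliminates n2 stuck-at-0.
Only n1 stuck-at-1 is consistent with every test.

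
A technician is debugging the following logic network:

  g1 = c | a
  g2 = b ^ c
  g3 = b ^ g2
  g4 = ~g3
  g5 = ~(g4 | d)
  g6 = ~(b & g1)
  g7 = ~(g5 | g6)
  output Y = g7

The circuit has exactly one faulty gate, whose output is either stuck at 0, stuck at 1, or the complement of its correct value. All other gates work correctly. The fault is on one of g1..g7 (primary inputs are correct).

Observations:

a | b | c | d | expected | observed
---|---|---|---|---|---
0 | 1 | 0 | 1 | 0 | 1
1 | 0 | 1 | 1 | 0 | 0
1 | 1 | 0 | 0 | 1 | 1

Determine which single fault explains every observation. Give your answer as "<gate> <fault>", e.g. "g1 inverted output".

Fault-free values for test 1 (a=0, b=1, c=0, d=1): g1=0, g2=1, g3=0, g4=1, g5=0, g6=1, g7=0, giving Y=0. Observed 1.
Test 1: faults giving observed 1 are {g1 stuck-at-1, g1 inverted output, g6 stuck-at-0, g6 inverted output, g7 stuck-at-1, g7 inverted output}.
Test 2 (a=1, b=0, c=1, d=1): fault-free g1=1, g2=1, g3=1, g4=0, g5=0, g6=1, g7=0 → 0; observed 0. Eliminates g6 stuck-at-0, g6 inverted output, g7 stuck-at-1, g7 inverted output.
Test 3 (a=1, b=1, c=0, d=0): fault-free g1=1, g2=1, g3=0, g4=1, g5=0, g6=0, g7=1 → 1; observed 1. Eliminates g1 inverted output.
Only g1 stuck-at-1 is consistent with every test.

g1 stuck-at-1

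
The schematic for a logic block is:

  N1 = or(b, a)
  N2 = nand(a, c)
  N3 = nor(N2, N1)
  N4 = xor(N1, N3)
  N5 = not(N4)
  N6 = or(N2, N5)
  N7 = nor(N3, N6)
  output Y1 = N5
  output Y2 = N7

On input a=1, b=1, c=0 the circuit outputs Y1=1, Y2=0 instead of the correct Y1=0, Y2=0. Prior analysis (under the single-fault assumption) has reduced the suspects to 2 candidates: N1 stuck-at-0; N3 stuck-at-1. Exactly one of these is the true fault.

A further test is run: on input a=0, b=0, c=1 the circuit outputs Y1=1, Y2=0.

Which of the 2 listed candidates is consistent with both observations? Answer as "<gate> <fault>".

Evaluate each candidate on input a=0, b=0, c=1:
  N1 stuck-at-0: N1=0 [stuck-at-0], N2=1, N3=0, N4=0, N5=1, N6=1, N7=0 → Y1=1, Y2=0 — matches
  N3 stuck-at-1: N1=0, N2=1, N3=1 [stuck-at-1], N4=1, N5=0, N6=1, N7=0 → Y1=0, Y2=0 — eliminated
Only N1 stuck-at-0 reproduces the observed Y1=1, Y2=0.

N1 stuck-at-0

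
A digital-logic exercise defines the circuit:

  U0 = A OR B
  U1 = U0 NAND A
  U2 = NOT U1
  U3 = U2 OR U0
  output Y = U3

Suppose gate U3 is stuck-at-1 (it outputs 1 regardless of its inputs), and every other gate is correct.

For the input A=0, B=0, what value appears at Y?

1

Propagate with U3 forced: U0=0, U1=1, U2=0, U3=1 [stuck-at-1].
So Y = 1. (Without the fault it would be 0.)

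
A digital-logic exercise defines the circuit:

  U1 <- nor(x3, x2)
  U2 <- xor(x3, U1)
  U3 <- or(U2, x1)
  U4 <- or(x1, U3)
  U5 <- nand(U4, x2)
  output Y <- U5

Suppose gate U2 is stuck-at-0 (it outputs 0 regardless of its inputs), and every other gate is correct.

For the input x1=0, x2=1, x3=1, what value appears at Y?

Propagate with U2 forced: U1=0, U2=0 [stuck-at-0], U3=0, U4=0, U5=1.
So Y = 1. (Without the fault it would be 0.)

1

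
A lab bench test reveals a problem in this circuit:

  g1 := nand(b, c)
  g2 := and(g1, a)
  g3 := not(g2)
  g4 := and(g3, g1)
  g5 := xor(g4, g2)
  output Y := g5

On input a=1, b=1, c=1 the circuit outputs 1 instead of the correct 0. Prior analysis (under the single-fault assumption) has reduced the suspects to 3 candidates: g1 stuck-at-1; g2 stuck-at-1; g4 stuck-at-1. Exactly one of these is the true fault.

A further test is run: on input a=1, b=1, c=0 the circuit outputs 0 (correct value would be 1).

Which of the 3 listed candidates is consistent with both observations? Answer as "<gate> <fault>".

Evaluate each candidate on input a=1, b=1, c=0:
  g1 stuck-at-1: g1=1 [stuck-at-1], g2=1, g3=0, g4=0, g5=1 → 1 — eliminated
  g2 stuck-at-1: g1=1, g2=1 [stuck-at-1], g3=0, g4=0, g5=1 → 1 — eliminated
  g4 stuck-at-1: g1=1, g2=1, g3=0, g4=1 [stuck-at-1], g5=0 → 0 — matches
Only g4 stuck-at-1 reproduces the observed 0.

g4 stuck-at-1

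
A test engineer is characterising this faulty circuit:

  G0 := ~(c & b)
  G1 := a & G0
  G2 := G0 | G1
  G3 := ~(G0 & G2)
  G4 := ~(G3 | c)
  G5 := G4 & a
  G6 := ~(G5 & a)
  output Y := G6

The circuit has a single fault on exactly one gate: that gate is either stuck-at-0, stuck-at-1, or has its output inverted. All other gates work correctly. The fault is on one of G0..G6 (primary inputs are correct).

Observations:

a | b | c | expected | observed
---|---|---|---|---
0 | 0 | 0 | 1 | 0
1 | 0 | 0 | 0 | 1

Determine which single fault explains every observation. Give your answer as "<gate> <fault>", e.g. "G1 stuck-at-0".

Fault-free values for test 1 (a=0, b=0, c=0): G0=1, G1=0, G2=1, G3=0, G4=1, G5=0, G6=1, giving Y=1. Observed 0.
Test 1: faults giving observed 0 are {G6 stuck-at-0, G6 inverted output}.
Test 2 (a=1, b=0, c=0): fault-free G0=1, G1=1, G2=1, G3=0, G4=1, G5=1, G6=0 → 0; observed 1. Eliminates G6 stuck-at-0.
Only G6 inverted output is consistent with every test.

G6 inverted output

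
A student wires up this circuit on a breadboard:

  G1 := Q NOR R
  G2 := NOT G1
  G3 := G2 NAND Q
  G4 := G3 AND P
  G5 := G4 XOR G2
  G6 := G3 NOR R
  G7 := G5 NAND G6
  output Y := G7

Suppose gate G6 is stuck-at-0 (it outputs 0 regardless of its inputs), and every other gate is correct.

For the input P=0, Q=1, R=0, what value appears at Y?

Propagate with G6 forced: G1=0, G2=1, G3=0, G4=0, G5=1, G6=0 [stuck-at-0], G7=1.
So Y = 1. (Without the fault it would be 0.)

1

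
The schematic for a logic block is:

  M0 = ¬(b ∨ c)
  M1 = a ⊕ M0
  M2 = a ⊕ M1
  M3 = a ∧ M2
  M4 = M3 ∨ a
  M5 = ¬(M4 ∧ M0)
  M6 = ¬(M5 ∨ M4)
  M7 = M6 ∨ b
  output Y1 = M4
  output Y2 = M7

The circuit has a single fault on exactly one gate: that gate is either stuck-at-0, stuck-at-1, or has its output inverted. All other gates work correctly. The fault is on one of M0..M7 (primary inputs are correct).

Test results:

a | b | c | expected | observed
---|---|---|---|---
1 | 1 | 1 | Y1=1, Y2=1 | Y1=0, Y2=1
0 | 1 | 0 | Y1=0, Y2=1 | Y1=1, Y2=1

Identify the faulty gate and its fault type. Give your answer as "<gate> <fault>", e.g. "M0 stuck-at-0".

M4 inverted output

Fault-free values for test 1 (a=1, b=1, c=1): M0=0, M1=1, M2=0, M3=0, M4=1, M5=1, M6=0, M7=1, giving Y1=1, Y2=1. Observed Y1=0, Y2=1.
Test 1: faults giving observed Y1=0, Y2=1 are {M4 stuck-at-0, M4 inverted output}.
Test 2 (a=0, b=1, c=0): fault-free M0=0, M1=0, M2=0, M3=0, M4=0, M5=1, M6=0, M7=1 → Y1=0, Y2=1; observed Y1=1, Y2=1. Eliminates M4 stuck-at-0.
Only M4 inverted output is consistent with every test.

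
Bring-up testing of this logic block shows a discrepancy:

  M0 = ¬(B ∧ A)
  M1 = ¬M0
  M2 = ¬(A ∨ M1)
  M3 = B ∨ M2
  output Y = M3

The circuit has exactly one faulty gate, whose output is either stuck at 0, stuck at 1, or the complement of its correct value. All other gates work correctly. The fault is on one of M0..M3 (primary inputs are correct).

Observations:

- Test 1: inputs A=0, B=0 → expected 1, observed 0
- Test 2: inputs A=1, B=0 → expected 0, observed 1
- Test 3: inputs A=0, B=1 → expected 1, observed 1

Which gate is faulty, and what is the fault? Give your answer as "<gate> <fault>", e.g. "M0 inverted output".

M2 inverted output

Fault-free values for test 1 (A=0, B=0): M0=1, M1=0, M2=1, M3=1, giving Y=1. Observed 0.
Test 1: faults giving observed 0 are {M0 stuck-at-0, M0 inverted output, M1 stuck-at-1, M1 inverted output, M2 stuck-at-0, M2 inverted output, M3 stuck-at-0, M3 inverted output}.
Test 2 (A=1, B=0): fault-free M0=1, M1=0, M2=0, M3=0 → 0; observed 1. Eliminates M0 stuck-at-0, M0 inverted output, M1 stuck-at-1, M1 inverted output, M2 stuck-at-0, M3 stuck-at-0.
Test 3 (A=0, B=1): fault-free M0=1, M1=0, M2=1, M3=1 → 1; observed 1. Eliminates M3 inverted output.
Only M2 inverted output is consistent with every test.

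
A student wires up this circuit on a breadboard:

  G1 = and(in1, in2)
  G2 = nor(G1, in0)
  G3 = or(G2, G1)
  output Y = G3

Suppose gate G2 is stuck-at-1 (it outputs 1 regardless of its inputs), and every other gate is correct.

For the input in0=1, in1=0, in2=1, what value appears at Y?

Propagate with G2 forced: G1=0, G2=1 [stuck-at-1], G3=1.
So Y = 1. (Without the fault it would be 0.)

1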